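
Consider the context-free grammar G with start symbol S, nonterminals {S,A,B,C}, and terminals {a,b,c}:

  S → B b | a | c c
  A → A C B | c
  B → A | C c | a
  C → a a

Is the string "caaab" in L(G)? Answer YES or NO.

Convert to CNF:
  S -> B T2 | T0 T0 | a
  A -> A X3 | c
  B -> A X4 | C T0 | a | c
  C -> T1 T1
  T0 -> c
  T1 -> a
  T2 -> b
  X3 -> C B
  X4 -> C B

CYK table (by increasing span):
  cell(0,0) c: {A,B,T0}  orig:{A,B}
  cell(1,1) a: {B,S,T1}  orig:{B,S}
  cell(2,2) a: {B,S,T1}  orig:{B,S}
  cell(3,3) a: {B,S,T1}  orig:{B,S}
  cell(4,4) b: {T2}  orig:{}
  cell(0,1) ca: ∅
  cell(1,2) aa: {C}
  cell(2,3) aa: {C}
  cell(3,4) ab: {S}
  cell(0,2) caa: ∅
  cell(1,3) aaa: {X3,X4}  orig:{}
  cell(2,4) aab: ∅
  cell(0,3) caaa: {A,B}
  cell(1,4) aaab: ∅
  cell(0,4) caaab: {S}

S ∈ T[0,4] ⇒ YES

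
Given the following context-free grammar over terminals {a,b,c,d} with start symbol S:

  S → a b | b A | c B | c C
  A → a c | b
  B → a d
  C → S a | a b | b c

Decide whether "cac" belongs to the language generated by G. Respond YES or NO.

CNF form of G:
  S -> T0 T3 | T1 B | T1 C | T3 A
  A -> T0 T1 | b
  B -> T0 T2
  C -> S T0 | T0 T3 | T3 T1
  T0 -> a
  T1 -> c
  T2 -> d
  T3 -> b

CYK fill:
  T[0,0] 'c' = {T1}  orig:{}
  T[1,1] 'a' = {T0}  orig:{}
  T[2,2] 'c' = {T1}  orig:{}
  T[0,1] 'ca' = ∅
  T[1,2] 'ac' = {A}
  T[0,2] 'cac' = ∅

S ∉ T[0,2] ⇒ NO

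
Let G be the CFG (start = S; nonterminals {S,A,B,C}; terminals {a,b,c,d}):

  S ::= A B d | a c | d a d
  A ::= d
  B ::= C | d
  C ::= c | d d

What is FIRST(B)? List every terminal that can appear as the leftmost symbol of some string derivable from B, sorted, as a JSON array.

Compute FIRST by fixpoint:
[1]
  A via A→d: +{d}
  B via B→d: +{d}
  C via C→c: +{c}
  C via C→d d: +{d}
  S via S→A B d: +{d}
  S via S→a c: +{a}
  FIRST(S)={a,d}  FIRST(A)={d}  FIRST(B)={d}  FIRST(C)={c,d}
[2]
  B via B→C: +{c}
  FIRST(S)={a,d}  FIRST(A)={d}  FIRST(B)={c,d}  FIRST(C)={c,d}
[3] — fixpoint
  FIRST(S)={a,d}  FIRST(A)={d}  FIRST(B)={c,d}  FIRST(C)={c,d}

FIRST(B) = ["c", "d"]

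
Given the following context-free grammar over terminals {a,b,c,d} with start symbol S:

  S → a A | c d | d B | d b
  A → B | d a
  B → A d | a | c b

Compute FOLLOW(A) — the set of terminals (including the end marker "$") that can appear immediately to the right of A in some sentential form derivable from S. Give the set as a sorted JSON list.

FIRST sets, iterate to fixpoint:
iter 1:
  A via A→d a: +{d}
  B via B→A d: +{d}
  B via B→a: +{a}
  B via B→c b: +{c}
  S via S→a A: +{a}
  S via S→c d: +{c}
  S via S→d B: +{d}
  FIRST[S]={a,c,d}  FIRST[A]={d}  FIRST[B]={a,c,d}
iter 2:
  A via A→B: +{a,c}
  FIRST[S]={a,c,d}  FIRST[A]={a,c,d}  FIRST[B]={a,c,d}
iter 3: done
  FIRST[S]={a,c,d}  FIRST[A]={a,c,d}  FIRST[B]={a,c,d}

Compute FOLLOW by fixpoint:
initialize: $ ∈ FOLLOW(S)
iter 1:
  B→A d: FOLLOW(A) ⊇ FIRST(d) = {d}; new: +{d}
  S→a A: FOLLOW(A) ⊇ FOLLOW(S) ⊇ {$}; new: +{$}
  S→d B: FOLLOW(B) ⊇ FOLLOW(S) ⊇ {$}; new: +{$}
  S: {$}  A: {$,d}  B: {$}
iter 2:
  A→B: FOLLOW(B) ⊇ FOLLOW(A) ⊇ {$,d}; new: +{d}
  S: {$}  A: {$,d}  B: {$,d}
iter 3: done
  S: {$}  A: {$,d}  B: {$,d}

FOLLOW(A) = ["$", "d"]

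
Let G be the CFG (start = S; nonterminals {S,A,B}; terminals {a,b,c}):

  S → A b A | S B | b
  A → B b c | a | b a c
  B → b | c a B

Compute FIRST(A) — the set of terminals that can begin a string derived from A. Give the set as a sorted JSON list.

FIRST sets, iterate to fixpoint:
pass 1:
  A via A→a: +{a}
  A via A→b a c: +{b}
  B via B→b: +{b}
  B via B→c a B: +{c}
  S via S→A b A: +{a,b}
  FIRST(S)={a,b}  FIRST(A)={a,b}  FIRST(B)={b,c}
pass 2:
  A via A→B b c: +{c}
  S via S→A b A: +{c}
  FIRST(S)={a,b,c}  FIRST(A)={a,b,c}  FIRST(B)={b,c}
pass 3: (no change)
  FIRST(S)={a,b,c}  FIRST(A)={a,b,c}  FIRST(B)={b,c}

FIRST(A) = ["a", "b", "c"]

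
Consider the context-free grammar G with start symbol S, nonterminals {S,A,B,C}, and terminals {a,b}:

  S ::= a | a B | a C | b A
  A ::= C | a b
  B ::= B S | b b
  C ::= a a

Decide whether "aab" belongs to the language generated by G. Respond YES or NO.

Convert to CNF:
  S -> T0 B | T0 C | T1 A | a
  A -> T0 T0 | T0 T1
  B -> B S | T1 T1
  C -> T0 T0
  T0 -> a
  T1 -> b

CYK table (by increasing span):
  [0..0]={S,T0}  "a"  orig:{S}
  [1..1]={S,T0}  "a"  orig:{S}
  [2..2]={T1}  "b"  orig:{}
  [0..1]={A,C}  "aa"
  [1..2]={A}  "ab"
  [0..2]=∅  "aab"

S ∉ T[0,2] ⇒ NO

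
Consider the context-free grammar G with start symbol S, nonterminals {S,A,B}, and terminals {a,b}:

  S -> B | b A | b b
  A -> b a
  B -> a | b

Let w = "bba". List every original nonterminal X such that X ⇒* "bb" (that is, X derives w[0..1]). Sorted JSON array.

Convert to CNF:
  S -> T0 A | T0 T0 | a | b
  A -> T0 T1
  B -> a | b
  T0 -> b
  T1 -> a

Fill CYK table bottom-up — only the sub-triangle for w[0..1]:
  [0..0]={B,S,T0}  "b"  orig:{B,S}
  [1..1]={B,S,T0}  "b"  orig:{B,S}
  [0..1]={S}  "bb"

Original NTs in T[0,1] deriving "bb": ["S"]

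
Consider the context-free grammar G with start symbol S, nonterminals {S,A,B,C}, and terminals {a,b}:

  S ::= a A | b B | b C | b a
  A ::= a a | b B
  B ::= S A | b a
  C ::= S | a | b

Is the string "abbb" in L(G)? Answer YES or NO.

Convert to CNF:
  S -> T0 A | T1 B | T1 C | T1 T0
  A -> T0 T0 | T1 B
  B -> S A | T1 T0
  C -> T0 A | T1 B | T1 C | T1 T0 | a | b
  T0 -> a
  T1 -> b

CYK table (by increasing span):
  cell(0,0) a: {C,T0}  orig:{C}
  cell(1,1) b: {C,T1}  orig:{C}
  cell(2,2) b: {C,T1}  orig:{C}
  cell(3,3) b: {C,T1}  orig:{C}
  cell(0,1) ab: ∅
  cell(1,2) bb: {C,S}
  cell(2,3) bb: {C,S}
  cell(0,2) abb: ∅
  cell(1,3) bbb: {C,S}
  cell(0,3) abbb: ∅

S ∉ T[0,3] ⇒ NO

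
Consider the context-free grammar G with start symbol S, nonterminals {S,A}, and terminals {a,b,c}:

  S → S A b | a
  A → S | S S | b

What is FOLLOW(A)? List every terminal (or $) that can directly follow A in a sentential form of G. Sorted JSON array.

Compute FIRST by fixpoint:
pass 1:
  A via A→b: +{b}
  S via S→a: +{a}
  FIRST(S)={a}  FIRST(A)={b}
pass 2:
  A via A→S: +{a}
  FIRST(S)={a}  FIRST(A)={a,b}
pass 3: done
  FIRST(S)={a}  FIRST(A)={a,b}

FOLLOW iteration:
FOLLOW(S) := {$}
pass 1:
  A→S S: FOLLOW(S) ⊇ FIRST(S) = {a}; new: +{a}
  S→S A b: FOLLOW(S) ⊇ FIRST(A) = {a,b}; new: +{b}
  S→S A b: FOLLOW(A) ⊇ FIRST(b) = {b}; new: +{b}
  FOLLOW[S]={$,a,b}  FOLLOW[A]={b}
pass 2: — fixpoint
  FOLLOW[S]={$,a,b}  FOLLOW[A]={b}

FOLLOW(A) = ["b"]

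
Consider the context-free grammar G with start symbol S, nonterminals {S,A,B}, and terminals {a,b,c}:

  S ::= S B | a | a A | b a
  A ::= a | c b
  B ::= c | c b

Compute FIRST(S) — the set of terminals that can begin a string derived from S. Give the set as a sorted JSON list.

FIRST sets, iterate to fixpoint:
round 1:
  A via A→a: +{a}
  A via A→c b: +{c}
  B via B→c: +{c}
  S via S→a: +{a}
  S via S→b a: +{b}
  S: {a,b}  A: {a,c}  B: {c}
round 2: (no change)
  S: {a,b}  A: {a,c}  B: {c}

FIRST(S) = ["a", "b"]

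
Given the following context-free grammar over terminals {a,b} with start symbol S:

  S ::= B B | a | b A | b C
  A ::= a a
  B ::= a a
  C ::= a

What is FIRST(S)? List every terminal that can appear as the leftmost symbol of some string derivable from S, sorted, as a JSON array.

FIRST iteration:
iter 1:
  A via A→a a: +{a}
  B via B→a a: +{a}
  C via C→a: +{a}
  S via S→B B: +{a}
  S via S→b A: +{b}
  S: {a,b}  A: {a}  B: {a}  C: {a}
iter 2: — fixpoint
  S: {a,b}  A: {a}  B: {a}  C: {a}

FIRST(S) = ["a", "b"]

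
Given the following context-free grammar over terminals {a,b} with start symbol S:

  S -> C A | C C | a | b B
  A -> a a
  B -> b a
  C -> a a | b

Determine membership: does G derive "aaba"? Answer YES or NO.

Convert to CNF:
  S -> C A | C C | T1 B | a
  A -> T0 T0
  B -> T1 T0
  C -> T0 T0 | b
  T0 -> a
  T1 -> b

CYK fill:
  T[0,0] 'a' = {S,T0}  orig:{S}
  T[1,1] 'a' = {S,T0}  orig:{S}
  T[2,2] 'b' = {C,T1}  orig:{C}
  T[3,3] 'a' = {S,T0}  orig:{S}
  T[0,1] 'aa' = {A,C}
  T[1,2] 'ab' = ∅
  T[2,3] 'ba' = {B}
  T[0,2] 'aab' = {S}
  T[1,3] 'aba' = ∅
  T[0,3] 'aaba' = ∅

S ∉ T[0,3] ⇒ NO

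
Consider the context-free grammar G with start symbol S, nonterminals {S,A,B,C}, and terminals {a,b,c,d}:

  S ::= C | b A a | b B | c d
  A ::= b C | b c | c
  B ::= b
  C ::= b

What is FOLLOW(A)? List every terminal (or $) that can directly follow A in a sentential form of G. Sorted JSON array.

FIRST sets, iterate to fixpoint:
[1]
  A via A→b C: +{b}
  A via A→c: +{c}
  B via B→b: +{b}
  C via C→b: +{b}
  S via S→C: +{b}
  S via S→c d: +{c}
  S: {b,c}  A: {b,c}  B: {b}  C: {b}
[2] done
  S: {b,c}  A: {b,c}  B: {b}  C: {b}

FOLLOW iteration:
FOLLOW(S) := {$}
iter 1:
  S→C: FOLLOW(C) ⊇ FOLLOW(S) ⊇ {$}; new: +{$}
  S→b A a: FOLLOW(A) ⊇ FIRST(a) = {a}; new: +{a}
  S→b B: FOLLOW(B) ⊇ FOLLOW(S) ⊇ {$}; new: +{$}
  FOLLOW[S]={$}  FOLLOW[A]={a}  FOLLOW[B]={$}  FOLLOW[C]={$}
iter 2:
  A→b C: FOLLOW(C) ⊇ FOLLOW(A) ⊇ {a}; new: +{a}
  FOLLOW[S]={$}  FOLLOW[A]={a}  FOLLOW[B]={$}  FOLLOW[C]={$,a}
iter 3: done
  FOLLOW[S]={$}  FOLLOW[A]={a}  FOLLOW[B]={$}  FOLLOW[C]={$,a}

FOLLOW(A) = ["a"]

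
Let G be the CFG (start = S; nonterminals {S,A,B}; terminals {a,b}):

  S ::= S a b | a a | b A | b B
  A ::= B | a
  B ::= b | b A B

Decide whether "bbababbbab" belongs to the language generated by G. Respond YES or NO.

Convert to CNF:
  S -> S X4 | T0 A | T0 B | T1 T1
  A -> T0 X2 | a | b
  B -> T0 X3 | b
  T0 -> b
  T1 -> a
  X2 -> A B
  X3 -> A B
  X4 -> T1 T0

CYK table (by increasing span):
  T[0,0] 'b' = {A,B,T0}  orig:{A,B}
  T[1,1] 'b' = {A,B,T0}  orig:{A,B}
  T[2,2] 'a' = {A,T1}  orig:{A}
  T[3,3] 'b' = {A,B,T0}  orig:{A,B}
  T[4,4] 'a' = {A,T1}  orig:{A}
  T[5,5] 'b' = {A,B,T0}  orig:{A,B}
  T[6,6] 'b' = {A,B,T0}  orig:{A,B}
  T[7,7] 'b' = {A,B,T0}  orig:{A,B}
  T[8,8] 'a' = {A,T1}  orig:{A}
  T[9,9] 'b' = {A,B,T0}  orig:{A,B}
  T[0,1] 'bb' = {S,X2,X3}  orig:{S}
  T[1,2] 'ba' = {S}
  T[2,3] 'ab' = {X2,X3,X4}  orig:{}
  T[3,4] 'ba' = {S}
  T[4,5] 'ab' = {X2,X3,X4}  orig:{}
  T[5,6] 'bb' = {S,X2,X3}  orig:{S}
  T[6,7] 'bb' = {S,X2,X3}  orig:{S}
  T[7,8] 'ba' = {S}
  T[8,9] 'ab' = {X2,X3,X4}  orig:{}
  T[0,2] 'bba' = ∅
  T[1,3] 'bab' = {A,B}
  T[2,4] 'aba' = ∅
  T[3,5] 'bab' = {A,B}
  T[4,6] 'abb' = ∅
  T[5,7] 'bbb' = {A,B}
  T[6,8] 'bba' = ∅
  T[7,9] 'bab' = {A,B}
  T[0,3] 'bbab' = {S,X2,X3}  orig:{S}
  T[1,4] 'baba' = ∅
  T[2,5] 'abab' = {X2,X3}  orig:{}
  T[3,6] 'babb' = {X2,X3}  orig:{}
  T[4,7] 'abbb' = {X2,X3}  orig:{}
  T[5,8] 'bbba' = ∅
  T[6,9] 'bbab' = {S,X2,X3}  orig:{S}
  T[0,4] 'bbaba' = ∅
  T[1,5] 'babab' = {A,B}
  T[2,6] 'ababb' = ∅
  T[3,7] 'babbb' = {A,B}
  T[4,8] 'abbba' = ∅
  T[5,9] 'bbbab' = {A,B}
  T[0,5] 'bbabab' = {S,X2,X3}  orig:{S}
  T[1,6] 'bababb' = {X2,X3}  orig:{}
  T[2,7] 'ababbb' = {X2,X3}  orig:{}
  T[3,8] 'babbba' = ∅
  T[4,9] 'abbbab' = {X2,X3}  orig:{}
  T[0,6] 'bbababb' = {A,B}
  T[1,7] 'bababbb' = {A,B}
  T[2,8] 'ababbba' = ∅
  T[3,9] 'babbbab' = {A,B}
  T[0,7] 'bbababbb' = {S,X2,X3}  orig:{S}
  T[1,8] 'bababbba' = ∅
  T[2,9] 'ababbbab' = {X2,X3}  orig:{}
  T[0,8] 'bbababbba' = ∅
  T[1,9] 'bababbbab' = {A,B}
  T[0,9] 'bbababbbab' = {S,X2,X3}  orig:{S}

S ∈ T[0,9] ⇒ YES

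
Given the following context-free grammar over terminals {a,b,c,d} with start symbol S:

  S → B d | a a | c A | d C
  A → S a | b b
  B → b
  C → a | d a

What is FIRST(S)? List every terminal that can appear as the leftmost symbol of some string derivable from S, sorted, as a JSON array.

FIRST sets, iterate to fixpoint:
[1]
  A via A→b b: +{b}
  B via B→b: +{b}
  C via C→a: +{a}
  C via C→d a: +{d}
  S via S→B d: +{b}
  S via S→a a: +{a}
  S via S→c A: +{c}
  S via S→d C: +{d}
  FIRST(S)={a,b,c,d}  FIRST(A)={b}  FIRST(B)={b}  FIRST(C)={a,d}
[2]
  A via A→S a: +{a,c,d}
  FIRST(S)={a,b,c,d}  FIRST(A)={a,b,c,d}  FIRST(B)={b}  FIRST(C)={a,d}
[3] — fixpoint
  FIRST(S)={a,b,c,d}  FIRST(A)={a,b,c,d}  FIRST(B)={b}  FIRST(C)={a,d}

FIRST(S) = ["a", "b", "c", "d"]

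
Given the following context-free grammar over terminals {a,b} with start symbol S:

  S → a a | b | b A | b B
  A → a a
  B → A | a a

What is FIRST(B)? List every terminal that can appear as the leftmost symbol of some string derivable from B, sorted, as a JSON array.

FIRST sets, iterate to fixpoint:
pass 1:
  A via A→a a: +{a}
  B via B→A: +{a}
  S via S→a a: +{a}
  S via S→b: +{b}
  S: {a,b}  A: {a}  B: {a}
pass 2: (stable)
  S: {a,b}  A: {a}  B: {a}

FIRST(B) = ["a"]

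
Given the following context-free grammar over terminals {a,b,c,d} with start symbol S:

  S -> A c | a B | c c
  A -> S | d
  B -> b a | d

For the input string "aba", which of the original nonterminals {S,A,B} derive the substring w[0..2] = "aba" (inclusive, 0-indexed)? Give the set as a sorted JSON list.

CNF form of G:
  S -> A T0 | T0 T0 | T1 B
  A -> A T0 | T0 T0 | T1 B | d
  B -> T2 T1 | d
  T0 -> c
  T1 -> a
  T2 -> b

Fill CYK table bottom-up, restricted to cells inside w[0..2]:
  [0..0]={T1}  "a"  orig:{}
  [1..1]={T2}  "b"  orig:{}
  [2..2]={T1}  "a"  orig:{}
  [0..1]=∅  "ab"
  [1..2]={B}  "ba"
  [0..2]={A,S}  "aba"

Original NTs in T[0,2] deriving "aba": ["A", "S"]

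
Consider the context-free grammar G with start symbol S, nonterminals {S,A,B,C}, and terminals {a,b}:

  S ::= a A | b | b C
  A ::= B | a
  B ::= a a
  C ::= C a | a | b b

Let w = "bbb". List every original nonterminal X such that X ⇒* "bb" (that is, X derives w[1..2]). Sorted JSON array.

CNF form of G:
  S -> T0 A | T1 C | b
  A -> T0 T0 | a
  B -> T0 T0
  C -> C T0 | T1 T1 | a
  T0 -> a
  T1 -> b

Fill CYK table bottom-up (cells [i..j] with 1 ≤ i ≤ j ≤ 2 only):
  T[1,1] 'b' = {S,T1}  orig:{S}
  T[2,2] 'b' = {S,T1}  orig:{S}
  T[1,2] 'bb' = {C}

Original NTs in T[1,2] deriving "bb": ["C"]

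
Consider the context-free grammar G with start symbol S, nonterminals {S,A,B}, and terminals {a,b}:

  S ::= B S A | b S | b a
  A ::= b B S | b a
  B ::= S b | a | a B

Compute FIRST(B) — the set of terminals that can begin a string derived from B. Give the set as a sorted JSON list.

FIRST iteration:
pass 1:
  A via A→b B S: +{b}
  B via B→a: +{a}
  S via S→B S A: +{a}
  S via S→b S: +{b}
  FIRST[S]={a,b}  FIRST[A]={b}  FIRST[B]={a}
pass 2:
  B via B→S b: +{b}
  FIRST[S]={a,b}  FIRST[A]={b}  FIRST[B]={a,b}
pass 3: — fixpoint
  FIRST[S]={a,b}  FIRST[A]={b}  FIRST[B]={a,b}

FIRST(B) = ["a", "b"]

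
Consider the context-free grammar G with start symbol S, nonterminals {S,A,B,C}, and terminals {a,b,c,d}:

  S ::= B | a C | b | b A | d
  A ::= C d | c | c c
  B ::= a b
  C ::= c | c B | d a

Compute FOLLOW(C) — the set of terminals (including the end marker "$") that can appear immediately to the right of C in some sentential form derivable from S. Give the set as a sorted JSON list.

Compute FIRST by fixpoint:
iter 1:
  A via A→c: +{c}
  B via B→a b: +{a}
  C via C→c: +{c}
  C via C→d a: +{d}
  S via S→B: +{a}
  S via S→b: +{b}
  S via S→d: +{d}
  S: {a,b,d}  A: {c}  B: {a}  C: {c,d}
iter 2:
  A via A→C d: +{d}
  S: {a,b,d}  A: {c,d}  B: {a}  C: {c,d}
iter 3: (stable)
  S: {a,b,d}  A: {c,d}  B: {a}  C: {c,d}

Compute FOLLOW by fixpoint:
seed FOLLOW(S) with $
iter 1:
  A→C d: FOLLOW(C) ⊇ FIRST(d) = {d}; new: +{d}
  C→c B: FOLLOW(B) ⊇ FOLLOW(C) ⊇ {d}; new: +{d}
  S→B: FOLLOW(B) ⊇ FOLLOW(S) ⊇ {$}; new: +{$}
  S→a C: FOLLOW(C) ⊇ FOLLOW(S) ⊇ {$}; new: +{$}
  S→b A: FOLLOW(A) ⊇ FOLLOW(S) ⊇ {$}; new: +{$}
  S: {$}  A: {$}  B: {$,d}  C: {$,d}
iter 2: (no change)
  S: {$}  A: {$}  B: {$,d}  C: {$,d}

FOLLOW(C) = ["$", "d"]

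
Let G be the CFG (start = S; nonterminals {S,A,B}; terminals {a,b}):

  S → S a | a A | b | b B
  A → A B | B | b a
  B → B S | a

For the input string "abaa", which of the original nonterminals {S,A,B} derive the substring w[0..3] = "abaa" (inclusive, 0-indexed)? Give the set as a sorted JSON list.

CNF form of G:
  S -> S T1 | T0 B | T1 A | b
  A -> A B | B S | T0 T1 | a
  B -> B S | a
  T0 -> b
  T1 -> a

Fill CYK table bottom-up (cells [i..j] with 0 ≤ i ≤ j ≤ 3 only):
  cell(0,0) a: {A,B,T1}  orig:{A,B}
  cell(1,1) b: {S,T0}  orig:{S}
  cell(2,2) a: {A,B,T1}  orig:{A,B}
  cell(3,3) a: {A,B,T1}  orig:{A,B}
  cell(0,1) ab: {A,B}
  cell(1,2) ba: {A,S}
  cell(2,3) aa: {A,S}
  cell(0,2) aba: {A,B,S}
  cell(1,3) baa: {A,S}
  cell(0,3) abaa: {A,B,S}

Original NTs in T[0,3] deriving "abaa": ["A", "B", "S"]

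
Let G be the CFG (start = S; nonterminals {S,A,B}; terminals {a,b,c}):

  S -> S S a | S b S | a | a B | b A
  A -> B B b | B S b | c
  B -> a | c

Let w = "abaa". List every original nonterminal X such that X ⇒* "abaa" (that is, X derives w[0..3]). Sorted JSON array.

CNF form of G:
  S -> S X4 | S X5 | T0 A | T1 B | a
  A -> B X2 | B X3 | c
  B -> a | c
  T0 -> b
  T1 -> a
  X2 -> B T0
  X3 -> S T0
  X4 -> S T1
  X5 -> T0 S

CYK table (by increasing span) (cells [i..j] with 0 ≤ i ≤ j ≤ 3 only):
  T[0,0] 'a' = {B,S,T1}  orig:{B,S}
  T[1,1] 'b' = {T0}  orig:{}
  T[2,2] 'a' = {B,S,T1}  orig:{B,S}
  T[3,3] 'a' = {B,S,T1}  orig:{B,S}
  T[0,1] 'ab' = {X2,X3}  orig:{}
  T[1,2] 'ba' = {X5}  orig:{}
  T[2,3] 'aa' = {S,X4}  orig:{S}
  T[0,2] 'aba' = {S}
  T[1,3] 'baa' = {X5}  orig:{}
  T[0,3] 'abaa' = {S,X4}  orig:{S}

Original NTs in T[0,3] deriving "abaa": ["S"]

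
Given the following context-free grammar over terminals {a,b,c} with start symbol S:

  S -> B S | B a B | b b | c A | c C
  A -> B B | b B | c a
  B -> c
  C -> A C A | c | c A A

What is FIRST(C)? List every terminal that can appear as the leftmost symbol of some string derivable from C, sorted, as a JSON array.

Compute FIRST by fixpoint:
iter 1:
  A via A→b B: +{b}
  A via A→c a: +{c}
  B via B→c: +{c}
  C via C→A C A: +{b,c}
  S via S→B S: +{c}
  S via S→b b: +{b}
  FIRST(S)={b,c}  FIRST(A)={b,c}  FIRST(B)={c}  FIRST(C)={b,c}
iter 2: (no change)
  FIRST(S)={b,c}  FIRST(A)={b,c}  FIRST(B)={c}  FIRST(C)={b,c}

FIRST(C) = ["b", "c"]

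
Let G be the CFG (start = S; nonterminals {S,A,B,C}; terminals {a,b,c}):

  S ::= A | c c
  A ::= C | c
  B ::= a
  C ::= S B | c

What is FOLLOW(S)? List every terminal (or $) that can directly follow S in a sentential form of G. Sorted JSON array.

FIRST iteration:
round 1:
  A via A→c: +{c}
  B via B→a: +{a}
  C via C→c: +{c}
  S via S→A: +{c}
  S: {c}  A: {c}  B: {a}  C: {c}
round 2: — fixpoint
  S: {c}  A: {c}  B: {a}  C: {c}

FOLLOW sets:
FOLLOW(S) := {$}
[1]
  C→S B: FOLLOW(S) ⊇ FIRST(B) = {a}; new: +{a}
  S→A: FOLLOW(A) ⊇ FOLLOW(S) ⊇ {$,a}; new: +{$,a}
  FOLLOW(S)={$,a}  FOLLOW(A)={$,a}  FOLLOW(B)={}  FOLLOW(C)={}
[2]
  A→C: FOLLOW(C) ⊇ FOLLOW(A) ⊇ {$,a}; new: +{$,a}
  C→S B: FOLLOW(B) ⊇ FOLLOW(C) ⊇ {$,a}; new: +{$,a}
  FOLLOW(S)={$,a}  FOLLOW(A)={$,a}  FOLLOW(B)={$,a}  FOLLOW(C)={$,a}
[3] — fixpoint
  FOLLOW(S)={$,a}  FOLLOW(A)={$,a}  FOLLOW(B)={$,a}  FOLLOW(C)={$,a}

FOLLOW(S) = ["$", "a"]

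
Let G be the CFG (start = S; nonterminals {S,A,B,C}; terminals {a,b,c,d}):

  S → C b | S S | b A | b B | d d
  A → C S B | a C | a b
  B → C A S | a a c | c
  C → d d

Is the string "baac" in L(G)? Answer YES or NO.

Convert to CNF:
  S -> C T1 | S S | T1 A | T1 B | T3 T3
  A -> C X4 | T0 C | T0 T1
  B -> C X5 | T0 X6 | c
  C -> T3 T3
  T0 -> a
  T1 -> b
  T2 -> c
  T3 -> d
  X4 -> S B
  X5 -> A S
  X6 -> T0 T2

Fill CYK table bottom-up:
  [0..0]={T1}  "b"  orig:{}
  [1..1]={T0}  "a"  orig:{}
  [2..2]={T0}  "a"  orig:{}
  [3..3]={B,T2}  "c"  orig:{B}
  [0..1]=∅  "ba"
  [1..2]=∅  "aa"
  [2..3]={X6}  "ac"  orig:{}
  [0..2]=∅  "baa"
  [1..3]={B}  "aac"
  [0..3]={S}  "baac"

S ∈ T[0,3] ⇒ YES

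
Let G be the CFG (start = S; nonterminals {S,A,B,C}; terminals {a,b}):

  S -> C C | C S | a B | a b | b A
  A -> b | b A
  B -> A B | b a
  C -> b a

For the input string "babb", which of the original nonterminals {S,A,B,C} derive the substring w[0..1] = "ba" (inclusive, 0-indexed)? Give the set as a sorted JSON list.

CNF form of G:
  S -> C C | C S | T0 A | T1 B | T1 T0
  A -> T0 A | b
  B -> A B | T0 T1
  C -> T0 T1
  T0 -> b
  T1 -> a

CYK table (by increasing span) (cells [i..j] with 0 ≤ i ≤ j ≤ 1 only):
  cell(0,0) b: {A,T0}  orig:{A}
  cell(1,1) a: {T1}  orig:{}
  cell(0,1) ba: {B,C}

Original NTs in T[0,1] deriving "ba": ["B", "C"]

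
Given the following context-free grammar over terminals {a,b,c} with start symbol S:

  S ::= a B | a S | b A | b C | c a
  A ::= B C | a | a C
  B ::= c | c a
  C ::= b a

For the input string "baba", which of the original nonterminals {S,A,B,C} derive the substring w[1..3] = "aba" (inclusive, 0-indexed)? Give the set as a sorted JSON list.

CNF form of G:
  S -> T0 B | T0 S | T1 T0 | T2 A | T2 C
  A -> B C | T0 C | a
  B -> T1 T0 | c
  C -> T2 T0
  T0 -> a
  T1 -> c
  T2 -> b

CYK fill (cells [i..j] with 1 ≤ i ≤ j ≤ 3 only):
  T[1,1] 'a' = {A,T0}  orig:{A}
  T[2,2] 'b' = {T2}  orig:{}
  T[3,3] 'a' = {A,T0}  orig:{A}
  T[1,2] 'ab' = ∅
  T[2,3] 'ba' = {C,S}
  T[1,3] 'aba' = {A,S}

Original NTs in T[1,3] deriving "aba": ["A", "S"]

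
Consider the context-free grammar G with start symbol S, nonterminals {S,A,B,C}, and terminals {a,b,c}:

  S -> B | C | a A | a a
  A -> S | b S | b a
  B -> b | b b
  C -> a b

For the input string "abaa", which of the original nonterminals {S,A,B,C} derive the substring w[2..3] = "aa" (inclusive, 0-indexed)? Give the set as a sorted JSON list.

CNF form of G:
  S -> T0 A | T0 T0 | T0 T1 | T1 T1 | b
  A -> T0 A | T0 T0 | T0 T1 | T1 S | T1 T0 | T1 T1 | b
  B -> T1 T1 | b
  C -> T0 T1
  T0 -> a
  T1 -> b

CYK table (by increasing span), restricted to cells inside w[2..3]:
  [2..2]={T0}  "a"  orig:{}
  [3..3]={T0}  "a"  orig:{}
  [2..3]={A,S}  "aa"

Original NTs in T[2,3] deriving "aa": ["A", "S"]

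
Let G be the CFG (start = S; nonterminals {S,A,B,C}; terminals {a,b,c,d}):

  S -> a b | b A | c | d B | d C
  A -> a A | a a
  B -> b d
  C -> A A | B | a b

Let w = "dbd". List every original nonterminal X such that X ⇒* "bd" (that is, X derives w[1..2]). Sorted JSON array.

CNF form of G:
  S -> T0 T1 | T1 A | T2 B | T2 C | c
  A -> T0 A | T0 T0
  B -> T1 T2
  C -> A A | T0 T1 | T1 T2
  T0 -> a
  T1 -> b
  T2 -> d

CYK fill — only the sub-triangle for w[1..2]:
  T[1,1] 'b' = {T1}  orig:{}
  T[2,2] 'd' = {T2}  orig:{}
  T[1,2] 'bd' = {B,C}

Original NTs in T[1,2] deriving "bd": ["B", "C"]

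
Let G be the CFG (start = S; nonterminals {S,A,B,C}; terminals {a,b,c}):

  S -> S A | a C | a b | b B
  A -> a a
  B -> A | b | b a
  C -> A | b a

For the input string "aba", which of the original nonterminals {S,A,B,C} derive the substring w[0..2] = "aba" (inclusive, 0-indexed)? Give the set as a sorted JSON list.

Convert to CNF:
  S -> S A | T0 C | T0 T1 | T1 B
  A -> T0 T0
  B -> T0 T0 | T1 T0 | b
  C -> T0 T0 | T1 T0
  T0 -> a
  T1 -> b

CYK fill (cells [i..j] with 0 ≤ i ≤ j ≤ 2 only):
  [0..0]={T0}  "a"  orig:{}
  [1..1]={B,T1}  "b"  orig:{B}
  [2..2]={T0}  "a"  orig:{}
  [0..1]={S}  "ab"
  [1..2]={B,C}  "ba"
  [0..2]={S}  "aba"

Original NTs in T[0,2] deriving "aba": ["S"]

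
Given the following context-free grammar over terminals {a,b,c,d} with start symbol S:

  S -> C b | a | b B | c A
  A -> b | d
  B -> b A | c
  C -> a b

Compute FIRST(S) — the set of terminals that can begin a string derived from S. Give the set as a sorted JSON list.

Compute FIRST by fixpoint:
[1]
  A via A→b: +{b}
  A via A→d: +{d}
  B via B→b A: +{b}
  B via B→c: +{c}
  C via C→a b: +{a}
  S via S→C b: +{a}
  S via S→b B: +{b}
  S via S→c A: +{c}
  S: {a,b,c}  A: {b,d}  B: {b,c}  C: {a}
[2] (no change)
  S: {a,b,c}  A: {b,d}  B: {b,c}  C: {a}

FIRST(S) = ["a", "b", "c"]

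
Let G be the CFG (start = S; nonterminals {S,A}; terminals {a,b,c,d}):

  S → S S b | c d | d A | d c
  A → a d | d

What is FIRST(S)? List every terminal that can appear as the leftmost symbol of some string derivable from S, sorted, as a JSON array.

FIRST iteration:
iter 1:
  A via A→a d: +{a}
  A via A→d: +{d}
  S via S→c d: +{c}
  S via S→d A: +{d}
  S: {c,d}  A: {a,d}
iter 2: — fixpoint
  S: {c,d}  A: {a,d}

FIRST(S) = ["c", "d"]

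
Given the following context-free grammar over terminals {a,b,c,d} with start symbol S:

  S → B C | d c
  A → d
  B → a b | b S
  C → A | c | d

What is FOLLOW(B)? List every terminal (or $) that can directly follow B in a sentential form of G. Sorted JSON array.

FIRST iteration:
[1]
  A via A→d: +{d}
  B via B→a b: +{a}
  B via B→b S: +{b}
  C via C→A: +{d}
  C via C→c: +{c}
  S via S→B C: +{a,b}
  S via S→d c: +{d}
  S: {a,b,d}  A: {d}  B: {a,b}  C: {c,d}
[2] done
  S: {a,b,d}  A: {d}  B: {a,b}  C: {c,d}

FOLLOW sets:
initialize: $ ∈ FOLLOW(S)
[1]
  S→B C: FOLLOW(B) ⊇ FIRST(C) = {c,d}; new: +{c,d}
  S→B C: FOLLOW(C) ⊇ FOLLOW(S) ⊇ {$}; new: +{$}
  FOLLOW[S]={$}  FOLLOW[A]={}  FOLLOW[B]={c,d}  FOLLOW[C]={$}
[2]
  B→b S: FOLLOW(S) ⊇ FOLLOW(B) ⊇ {c,d}; new: +{c,d}
  C→A: FOLLOW(A) ⊇ FOLLOW(C) ⊇ {$}; new: +{$}
  S→B C: FOLLOW(C) ⊇ FOLLOW(S) ⊇ {$,c,d}; new: +{c,d}
  FOLLOW[S]={$,c,d}  FOLLOW[A]={$}  FOLLOW[B]={c,d}  FOLLOW[C]={$,c,d}
[3]
  C→A: FOLLOW(A) ⊇ FOLLOW(C) ⊇ {$,c,d}; new: +{c,d}
  FOLLOW[S]={$,c,d}  FOLLOW[A]={$,c,d}  FOLLOW[B]={c,d}  FOLLOW[C]={$,c,d}
[4] (stable)
  FOLLOW[S]={$,c,d}  FOLLOW[A]={$,c,d}  FOLLOW[B]={c,d}  FOLLOW[C]={$,c,d}

FOLLOW(B) = ["c", "d"]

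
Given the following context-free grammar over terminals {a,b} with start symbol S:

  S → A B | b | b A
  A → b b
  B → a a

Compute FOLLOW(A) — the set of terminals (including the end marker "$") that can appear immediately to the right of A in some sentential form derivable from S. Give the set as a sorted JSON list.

FIRST sets, iterate to fixpoint:
iter 1:
  A via A→b b: +{b}
  B via B→a a: +{a}
  S via S→A B: +{b}
  FIRST[S]={b}  FIRST[A]={b}  FIRST[B]={a}
iter 2: (no change)
  FIRST[S]={b}  FIRST[A]={b}  FIRST[B]={a}

FOLLOW iteration:
FOLLOW(S) := {$}
round 1:
  S→A B: FOLLOW(A) ⊇ FIRST(B) = {a}; new: +{a}
  S→A B: FOLLOW(B) ⊇ FOLLOW(S) ⊇ {$}; new: +{$}
  S→b A: FOLLOW(A) ⊇ FOLLOW(S) ⊇ {$}; new: +{$}
  FOLLOW(S)={$}  FOLLOW(A)={$,a}  FOLLOW(B)={$}
round 2: (no change)
  FOLLOW(S)={$}  FOLLOW(A)={$,a}  FOLLOW(B)={$}

FOLLOW(A) = ["$", "a"]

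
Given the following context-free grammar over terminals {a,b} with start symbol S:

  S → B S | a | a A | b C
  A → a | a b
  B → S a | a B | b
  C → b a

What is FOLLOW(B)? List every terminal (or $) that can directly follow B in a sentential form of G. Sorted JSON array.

FIRST sets, iterate to fixpoint:
pass 1:
  A via A→a: +{a}
  B via B→a B: +{a}
  B via B→b: +{b}
  C via C→b a: +{b}
  S via S→B S: +{a,b}
  FIRST(S)={a,b}  FIRST(A)={a}  FIRST(B)={a,b}  FIRST(C)={b}
pass 2: (no change)
  FIRST(S)={a,b}  FIRST(A)={a}  FIRST(B)={a,b}  FIRST(C)={b}

FOLLOW iteration:
FOLLOW(S) := {$}
round 1:
  B→S a: FOLLOW(S) ⊇ FIRST(a) = {a}; new: +{a}
  S→B S: FOLLOW(B) ⊇ FIRST(S) = {a,b}; new: +{a,b}
  S→a A: FOLLOW(A) ⊇ FOLLOW(S) ⊇ {$,a}; new: +{$,a}
  S→b C: FOLLOW(C) ⊇ FOLLOW(S) ⊇ {$,a}; new: +{$,a}
  S: {$,a}  A: {$,a}  B: {a,b}  C: {$,a}
round 2: — fixpoint
  S: {$,a}  A: {$,a}  B: {a,b}  C: {$,a}

FOLLOW(B) = ["a", "b"]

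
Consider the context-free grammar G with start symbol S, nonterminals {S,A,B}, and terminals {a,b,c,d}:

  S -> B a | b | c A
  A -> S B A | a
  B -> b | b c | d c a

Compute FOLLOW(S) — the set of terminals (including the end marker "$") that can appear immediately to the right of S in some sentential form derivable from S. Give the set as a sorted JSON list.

Compute FIRST by fixpoint:
pass 1:
  A via A→a: +{a}
  B via B→b: +{b}
  B via B→d c a: +{d}
  S via S→B a: +{b,d}
  S via S→c A: +{c}
  FIRST(S)={b,c,d}  FIRST(A)={a}  FIRST(B)={b,d}
pass 2:
  A via A→S B A: +{b,c,d}
  FIRST(S)={b,c,d}  FIRST(A)={a,b,c,d}  FIRST(B)={b,d}
pass 3: (stable)
  FIRST(S)={b,c,d}  FIRST(A)={a,b,c,d}  FIRST(B)={b,d}

FOLLOW sets:
seed FOLLOW(S) with $
iter 1:
  A→S B A: FOLLOW(S) ⊇ FIRST(B) = {b,d}; new: +{b,d}
  A→S B A: FOLLOW(B) ⊇ FIRST(A) = {a,b,c,d}; new: +{a,b,c,d}
  S→c A: FOLLOW(A) ⊇ FOLLOW(S) ⊇ {$,b,d}; new: +{$,b,d}
  FOLLOW(S)={$,b,d}  FOLLOW(A)={$,b,d}  FOLLOW(B)={a,b,c,d}
iter 2: — fixpoint
  FOLLOW(S)={$,b,d}  FOLLOW(A)={$,b,d}  FOLLOW(B)={a,b,c,d}

FOLLOW(S) = ["$", "b", "d"]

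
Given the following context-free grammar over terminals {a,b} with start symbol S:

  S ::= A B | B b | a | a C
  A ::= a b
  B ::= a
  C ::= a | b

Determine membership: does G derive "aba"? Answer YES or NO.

CNF form of G:
  S -> A B | B T1 | T0 C | a
  A -> T0 T1
  B -> a
  C -> a | b
  T0 -> a
  T1 -> b

CYK fill:
  T[0,0] 'a' = {B,C,S,T0}  orig:{B,C,S}
  T[1,1] 'b' = {C,T1}  orig:{C}
  T[2,2] 'a' = {B,C,S,T0}  orig:{B,C,S}
  T[0,1] 'ab' = {A,S}
  T[1,2] 'ba' = ∅
  T[0,2] 'aba' = {S}

S ∈ T[0,2] ⇒ YES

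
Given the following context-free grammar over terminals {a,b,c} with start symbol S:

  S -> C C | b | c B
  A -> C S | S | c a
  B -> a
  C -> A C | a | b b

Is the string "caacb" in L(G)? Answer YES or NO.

CNF form of G:
  S -> C C | T0 B | b
  A -> C C | C S | T0 B | T0 T1 | b
  B -> a
  C -> A C | T2 T2 | a
  T0 -> c
  T1 -> a
  T2 -> b

CYK table (by increasing span):
  T[0,0] 'c' = {T0}  orig:{}
  T[1,1] 'a' = {B,C,T1}  orig:{B,C}
  T[2,2] 'a' = {B,C,T1}  orig:{B,C}
  T[3,3] 'c' = {T0}  orig:{}
  T[4,4] 'b' = {A,S,T2}  orig:{A,S}
  T[0,1] 'ca' = {A,S}
  T[1,2] 'aa' = {A,S}
  T[2,3] 'ac' = ∅
  T[3,4] 'cb' = ∅
  T[0,2] 'caa' = {C}
  T[1,3] 'aac' = ∅
  T[2,4] 'acb' = ∅
  T[0,3] 'caac' = ∅
  T[1,4] 'aacb' = ∅
  T[0,4] 'caacb' = ∅

S ∉ T[0,4] ⇒ NO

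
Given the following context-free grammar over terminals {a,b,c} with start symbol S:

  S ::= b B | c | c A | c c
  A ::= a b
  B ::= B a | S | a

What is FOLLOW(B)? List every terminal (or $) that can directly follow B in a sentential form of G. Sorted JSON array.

Compute FIRST by fixpoint:
round 1:
  A via A→a b: +{a}
  B via B→a: +{a}
  S via S→b B: +{b}
  S via S→c: +{c}
  FIRST[S]={b,c}  FIRST[A]={a}  FIRST[B]={a}
round 2:
  B via B→S: +{b,c}
  FIRST[S]={b,c}  FIRST[A]={a}  FIRST[B]={a,b,c}
round 3: (no change)
  FIRST[S]={b,c}  FIRST[A]={a}  FIRST[B]={a,b,c}

FOLLOW iteration:
seed FOLLOW(S) with $
iter 1:
  B→B a: FOLLOW(B) ⊇ FIRST(a) = {a}; new: +{a}
  B→S: FOLLOW(S) ⊇ FOLLOW(B) ⊇ {a}; new: +{a}
  S→b B: FOLLOW(B) ⊇ FOLLOW(S) ⊇ {$,a}; new: +{$}
  S→c A: FOLLOW(A) ⊇ FOLLOW(S) ⊇ {$,a}; new: +{$,a}
  FOLLOW[S]={$,a}  FOLLOW[A]={$,a}  FOLLOW[B]={$,a}
iter 2: (no change)
  FOLLOW[S]={$,a}  FOLLOW[A]={$,a}  FOLLOW[B]={$,a}

FOLLOW(B) = ["$", "a"]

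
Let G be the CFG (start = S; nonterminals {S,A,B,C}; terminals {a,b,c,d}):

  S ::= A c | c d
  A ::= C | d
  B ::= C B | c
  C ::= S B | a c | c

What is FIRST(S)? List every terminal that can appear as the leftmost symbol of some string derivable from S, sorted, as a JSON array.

Compute FIRST by fixpoint:
pass 1:
  A via A→d: +{d}
  B via B→c: +{c}
  C via C→a c: +{a}
  C via C→c: +{c}
  S via S→A c: +{d}
  S via S→c d: +{c}
  S: {c,d}  A: {d}  B: {c}  C: {a,c}
pass 2:
  A via A→C: +{a,c}
  B via B→C B: +{a}
  C via C→S B: +{d}
  S via S→A c: +{a}
  S: {a,c,d}  A: {a,c,d}  B: {a,c}  C: {a,c,d}
pass 3:
  B via B→C B: +{d}
  S: {a,c,d}  A: {a,c,d}  B: {a,c,d}  C: {a,c,d}
pass 4: (no change)
  S: {a,c,d}  A: {a,c,d}  B: {a,c,d}  C: {a,c,d}

FIRST(S) = ["a", "c", "d"]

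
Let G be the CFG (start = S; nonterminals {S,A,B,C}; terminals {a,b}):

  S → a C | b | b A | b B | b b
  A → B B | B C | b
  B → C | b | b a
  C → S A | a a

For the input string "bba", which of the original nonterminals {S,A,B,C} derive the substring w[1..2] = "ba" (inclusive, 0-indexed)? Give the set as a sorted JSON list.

Convert to CNF:
  S -> T0 C | T1 A | T1 B | T1 T1 | b
  A -> B B | B C | b
  B -> S A | T0 T0 | T1 T0 | b
  C -> S A | T0 T0
  T0 -> a
  T1 -> b

Fill CYK table bottom-up (cells [i..j] with 1 ≤ i ≤ j ≤ 2 only):
  T[1,1] 'b' = {A,B,S,T1}  orig:{A,B,S}
  T[2,2] 'a' = {T0}  orig:{}
  T[1,2] 'ba' = {B}

Original NTs in T[1,2] deriving "ba": ["B"]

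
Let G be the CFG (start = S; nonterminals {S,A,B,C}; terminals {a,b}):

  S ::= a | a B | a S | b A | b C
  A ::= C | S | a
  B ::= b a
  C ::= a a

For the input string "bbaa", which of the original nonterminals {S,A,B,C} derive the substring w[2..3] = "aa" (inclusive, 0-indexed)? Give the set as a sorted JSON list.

CNF form of G:
  S -> T0 B | T0 S | T1 A | T1 C | a
  A -> T0 B | T0 S | T0 T0 | T1 A | T1 C | a
  B -> T1 T0
  C -> T0 T0
  T0 -> a
  T1 -> b

Fill CYK table bottom-up, restricted to cells inside w[2..3]:
  [2..2]={A,S,T0}  "a"  orig:{A,S}
  [3..3]={A,S,T0}  "a"  orig:{A,S}
  [2..3]={A,C,S}  "aa"

Original NTs in T[2,3] deriving "aa": ["A", "C", "S"]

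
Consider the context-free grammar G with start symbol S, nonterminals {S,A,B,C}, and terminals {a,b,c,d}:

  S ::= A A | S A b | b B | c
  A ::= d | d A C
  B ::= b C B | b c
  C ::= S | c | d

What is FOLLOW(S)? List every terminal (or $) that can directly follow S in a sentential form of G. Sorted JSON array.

Compute FIRST by fixpoint:
round 1:
  A via A→d: +{d}
  B via B→b C B: +{b}
  C via C→c: +{c}
  C via C→d: +{d}
  S via S→A A: +{d}
  S via S→b B: +{b}
  S via S→c: +{c}
  S: {b,c,d}  A: {d}  B: {b}  C: {c,d}
round 2:
  C via C→S: +{b}
  S: {b,c,d}  A: {d}  B: {b}  C: {b,c,d}
round 3: (stable)
  S: {b,c,d}  A: {d}  B: {b}  C: {b,c,d}

FOLLOW sets:
seed FOLLOW(S) with $
round 1:
  A→d A C: FOLLOW(A) ⊇ FIRST(C) = {b,c,d}; new: +{b,c,d}
  A→d A C: FOLLOW(C) ⊇ FOLLOW(A) ⊇ {b,c,d}; new: +{b,c,d}
  C→S: FOLLOW(S) ⊇ FOLLOW(C) ⊇ {b,c,d}; new: +{b,c,d}
  S→A A: FOLLOW(A) ⊇ FOLLOW(S) ⊇ {$,b,c,d}; new: +{$}
  S→b B: FOLLOW(B) ⊇ FOLLOW(S) ⊇ {$,b,c,d}; new: +{$,b,c,d}
  FOLLOW[S]={$,b,c,d}  FOLLOW[A]={$,b,c,d}  FOLLOW[B]={$,b,c,d}  FOLLOW[C]={b,c,d}
round 2:
  A→d A C: FOLLOW(C) ⊇ FOLLOW(A) ⊇ {$,b,c,d}; new: +{$}
  FOLLOW[S]={$,b,c,d}  FOLLOW[A]={$,b,c,d}  FOLLOW[B]={$,b,c,d}  FOLLOW[C]={$,b,c,d}
round 3: (stable)
  FOLLOW[S]={$,b,c,d}  FOLLOW[A]={$,b,c,d}  FOLLOW[B]={$,b,c,d}  FOLLOW[C]={$,b,c,d}

FOLLOW(S) = ["$", "b", "c", "d"]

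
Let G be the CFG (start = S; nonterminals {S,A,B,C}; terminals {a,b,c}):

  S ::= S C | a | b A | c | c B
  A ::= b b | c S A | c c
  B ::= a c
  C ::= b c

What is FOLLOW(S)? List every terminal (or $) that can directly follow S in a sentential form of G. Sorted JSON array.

FIRST sets, iterate to fixpoint:
round 1:
  A via A→b b: +{b}
  A via A→c S A: +{c}
  B via B→a c: +{a}
  C via C→b c: +{b}
  S via S→a: +{a}
  S via S→b A: +{b}
  S via S→c: +{c}
  FIRST(S)={a,b,c}  FIRST(A)={b,c}  FIRST(B)={a}  FIRST(C)={b}
round 2: — fixpoint
  FIRST(S)={a,b,c}  FIRST(A)={b,c}  FIRST(B)={a}  FIRST(C)={b}

Compute FOLLOW by fixpoint:
seed FOLLOW(S) with $
pass 1:
  A→c S A: FOLLOW(S) ⊇ FIRST(A) = {b,c}; new: +{b,c}
  S→S C: FOLLOW(C) ⊇ FOLLOW(S) ⊇ {$,b,c}; new: +{$,b,c}
  S→b A: FOLLOW(A) ⊇ FOLLOW(S) ⊇ {$,b,c}; new: +{$,b,c}
  S→c B: FOLLOW(B) ⊇ FOLLOW(S) ⊇ {$,b,c}; new: +{$,b,c}
  FOLLOW[S]={$,b,c}  FOLLOW[A]={$,b,c}  FOLLOW[B]={$,b,c}  FOLLOW[C]={$,b,c}
pass 2: done
  FOLLOW[S]={$,b,c}  FOLLOW[A]={$,b,c}  FOLLOW[B]={$,b,c}  FOLLOW[C]={$,b,c}

FOLLOW(S) = ["$", "b", "c"]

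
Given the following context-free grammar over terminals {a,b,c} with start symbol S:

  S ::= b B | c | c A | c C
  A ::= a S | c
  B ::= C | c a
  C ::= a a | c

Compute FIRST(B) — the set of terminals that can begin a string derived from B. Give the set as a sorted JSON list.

Compute FIRST by fixpoint:
pass 1:
  A via A→a S: +{a}
  A via A→c: +{c}
  B via B→c a: +{c}
  C via C→a a: +{a}
  C via C→c: +{c}
  S via S→b B: +{b}
  S via S→c: +{c}
  FIRST[S]={b,c}  FIRST[A]={a,c}  FIRST[B]={c}  FIRST[C]={a,c}
pass 2:
  B via B→C: +{a}
  FIRST[S]={b,c}  FIRST[A]={a,c}  FIRST[B]={a,c}  FIRST[C]={a,c}
pass 3: done
  FIRST[S]={b,c}  FIRST[A]={a,c}  FIRST[B]={a,c}  FIRST[C]={a,c}

FIRST(B) = ["a", "c"]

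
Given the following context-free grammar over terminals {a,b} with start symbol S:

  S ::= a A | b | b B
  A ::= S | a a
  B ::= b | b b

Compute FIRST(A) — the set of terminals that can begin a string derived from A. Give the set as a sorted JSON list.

FIRST sets, iterate to fixpoint:
round 1:
  A via A→a a: +{a}
  B via B→b: +{b}
  S via S→a A: +{a}
  S via S→b: +{b}
  S: {a,b}  A: {a}  B: {b}
round 2:
  A via A→S: +{b}
  S: {a,b}  A: {a,b}  B: {b}
round 3: done
  S: {a,b}  A: {a,b}  B: {b}

FIRST(A) = ["a", "b"]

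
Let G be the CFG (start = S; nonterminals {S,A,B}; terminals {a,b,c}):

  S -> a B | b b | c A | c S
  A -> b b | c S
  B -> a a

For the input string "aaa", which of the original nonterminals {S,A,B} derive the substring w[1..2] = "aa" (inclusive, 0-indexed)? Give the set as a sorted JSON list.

CNF form of G:
  S -> T0 T0 | T1 A | T1 S | T2 B
  A -> T0 T0 | T1 S
  B -> T2 T2
  T0 -> b
  T1 -> c
  T2 -> a

Fill CYK table bottom-up — only the sub-triangle for w[1..2]:
  T[1,1] 'a' = {T2}  orig:{}
  T[2,2] 'a' = {T2}  orig:{}
  T[1,2] 'aa' = {B}

Original NTs in T[1,2] deriving "aa": ["B"]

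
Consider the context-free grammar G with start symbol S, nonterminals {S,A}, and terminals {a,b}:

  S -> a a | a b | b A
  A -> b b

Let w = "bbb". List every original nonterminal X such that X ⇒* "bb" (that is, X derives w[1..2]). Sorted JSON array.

CNF form of G:
  S -> T0 A | T1 T0 | T1 T1
  A -> T0 T0
  T0 -> b
  T1 -> a

Fill CYK table bottom-up (cells [i..j] with 1 ≤ i ≤ j ≤ 2 only):
  [1..1]={T0}  "b"  orig:{}
  [2..2]={T0}  "b"  orig:{}
  [1..2]={A}  "bb"

Original NTs in T[1,2] deriving "bb": ["A"]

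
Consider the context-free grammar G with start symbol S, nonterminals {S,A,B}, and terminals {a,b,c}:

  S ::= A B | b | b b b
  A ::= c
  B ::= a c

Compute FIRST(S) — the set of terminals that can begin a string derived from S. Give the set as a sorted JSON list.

FIRST sets, iterate to fixpoint:
[1]
  A via A→c: +{c}
  B via B→a c: +{a}
  S via S→A B: +{c}
  S via S→b: +{b}
  FIRST[S]={b,c}  FIRST[A]={c}  FIRST[B]={a}
[2] (no change)
  FIRST[S]={b,c}  FIRST[A]={c}  FIRST[B]={a}

FIRST(S) = ["b", "c"]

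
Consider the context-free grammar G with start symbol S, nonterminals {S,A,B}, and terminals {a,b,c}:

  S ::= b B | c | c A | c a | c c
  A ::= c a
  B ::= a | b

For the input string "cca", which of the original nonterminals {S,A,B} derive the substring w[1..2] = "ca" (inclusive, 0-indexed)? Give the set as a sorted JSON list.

Convert to CNF:
  S -> T0 A | T0 T0 | T0 T1 | T2 B | c
  A -> T0 T1
  B -> a | b
  T0 -> c
  T1 -> a
  T2 -> b

CYK table (by increasing span) (cells [i..j] with 1 ≤ i ≤ j ≤ 2 only):
  cell(1,1) c: {S,T0}  orig:{S}
  cell(2,2) a: {B,T1}  orig:{B}
  cell(1,2) ca: {A,S}

Original NTs in T[1,2] deriving "ca": ["A", "S"]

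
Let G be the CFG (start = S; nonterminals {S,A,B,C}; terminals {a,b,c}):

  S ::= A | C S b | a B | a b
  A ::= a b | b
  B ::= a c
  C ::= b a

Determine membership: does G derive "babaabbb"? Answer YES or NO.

CNF form of G:
  S -> C X3 | T0 B | T0 T1 | b
  A -> T0 T1 | b
  B -> T0 T2
  C -> T1 T0
  T0 -> a
  T1 -> b
  T2 -> c
  X3 -> S T1

CYK table (by increasing span):
  [0..0]={A,S,T1}  "b"  orig:{A,S}
  [1..1]={T0}  "a"  orig:{}
  [2..2]={A,S,T1}  "b"  orig:{A,S}
  [3..3]={T0}  "a"  orig:{}
  [4..4]={T0}  "a"  orig:{}
  [5..5]={A,S,T1}  "b"  orig:{A,S}
  [6..6]={A,S,T1}  "b"  orig:{A,S}
  [7..7]={A,S,T1}  "b"  orig:{A,S}
  [0..1]={C}  "ba"
  [1..2]={A,S}  "ab"
  [2..3]={C}  "ba"
  [3..4]=∅  "aa"
  [4..5]={A,S}  "ab"
  [5..6]={X3}  "bb"  orig:{}
  [6..7]={X3}  "bb"  orig:{}
  [0..2]=∅  "bab"
  [1..3]=∅  "aba"
  [2..4]=∅  "baa"
  [3..5]=∅  "aab"
  [4..6]={X3}  "abb"  orig:{}
  [5..7]=∅  "bbb"
  [0..3]=∅  "baba"
  [1..4]=∅  "abaa"
  [2..5]=∅  "baab"
  [3..6]=∅  "aabb"
  [4..7]=∅  "abbb"
  [0..4]=∅  "babaa"
  [1..5]=∅  "abaab"
  [2..6]={S}  "baabb"
  [3..7]=∅  "aabbb"
  [0..5]=∅  "babaab"
  [1..6]=∅  "abaabb"
  [2..7]={X3}  "baabbb"  orig:{}
  [0..6]=∅  "babaabb"
  [1..7]=∅  "abaabbb"
  [0..7]={S}  "babaabbb"

S ∈ T[0,7] ⇒ YES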